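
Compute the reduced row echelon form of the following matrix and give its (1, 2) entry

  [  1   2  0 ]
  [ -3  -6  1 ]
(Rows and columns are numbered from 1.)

R2 ← R2 + 3·R1
  [ 1  2  0 ]
  [ 0  0  1 ]

2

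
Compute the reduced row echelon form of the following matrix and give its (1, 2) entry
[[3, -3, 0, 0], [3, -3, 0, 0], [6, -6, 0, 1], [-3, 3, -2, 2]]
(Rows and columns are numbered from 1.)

-1

ρ1 := 1/3·ρ1
  [  1  -1   0  0 ]
  [  3  -3   0  0 ]
  [  6  -6   0  1 ]
  [ -3   3  -2  2 ]
ρ2 := ρ2 − 3·ρ1
  [  1  -1   0  0 ]
  [  0   0   0  0 ]
  [  6  -6   0  1 ]
  [ -3   3  -2  2 ]
ρ3 := ρ3 − 6·ρ1
  [  1  -1   0  0 ]
  [  0   0   0  0 ]
  [  0   0   0  1 ]
  [ -3   3  -2  2 ]
ρ4 := ρ4 + 3·ρ1
  [ 1  -1   0  0 ]
  [ 0   0   0  0 ]
  [ 0   0   0  1 ]
  [ 0   0  -2  2 ]
ρ2 <=> ρ4
  [ 1  -1   0  0 ]
  [ 0   0  -2  2 ]
  [ 0   0   0  1 ]
  [ 0   0   0  0 ]
ρ2 := -1/2·ρ2
  [ 1  -1  0   0 ]
  [ 0   0  1  -1 ]
  [ 0   0  0   1 ]
  [ 0   0  0   0 ]
ρ2 := ρ2 + ρ3
  [ 1  -1  0  0 ]
  [ 0   0  1  0 ]
  [ 0   0  0  1 ]
  [ 0   0  0  0 ]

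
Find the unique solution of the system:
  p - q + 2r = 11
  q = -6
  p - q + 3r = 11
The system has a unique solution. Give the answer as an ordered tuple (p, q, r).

(5, -6, 0)

Form the augmented matrix and row-reduce:
  [ 1  -1  2  |  11 ]
  [ 0   1  0  |  -6 ]
  [ 1  -1  3  |  11 ]
R3 ← R3 − R1
  [ 1  -1  2  |  11 ]
  [ 0   1  0  |  -6 ]
  [ 0   0  1  |   0 ]
R1 ← R1 − 2·R3
  [ 1  -1  0  |  11 ]
  [ 0   1  0  |  -6 ]
  [ 0   0  1  |   0 ]
R1 ← R1 + R2
  [ 1  0  0  |   5 ]
  [ 0  1  0  |  -6 ]
  [ 0  0  1  |   0 ]
Reading off the last column: p = 5, q = -6, r = 0.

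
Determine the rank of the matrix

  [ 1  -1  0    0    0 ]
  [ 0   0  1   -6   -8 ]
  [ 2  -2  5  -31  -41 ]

rank = 3

ρ3 -> ρ3 − 2·ρ1
ρ3 -> ρ3 − 5·ρ2
ρ3 -> -1·ρ3
ρ2 -> ρ2 + 6·ρ3
The reduced form has 3 nonzero rows.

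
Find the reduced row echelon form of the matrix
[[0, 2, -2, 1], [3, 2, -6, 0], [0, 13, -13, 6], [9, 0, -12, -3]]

R1 <=> R2
  [ 3   2   -6   0 ]
  [ 0   2   -2   1 ]
  [ 0  13  -13   6 ]
  [ 9   0  -12  -3 ]
R1 -> 1/3·R1
  [ 1  2/3   -2   0 ]
  [ 0    2   -2   1 ]
  [ 0   13  -13   6 ]
  [ 9    0  -12  -3 ]
R4 -> R4 − 9·R1
  [ 1  2/3   -2   0 ]
  [ 0    2   -2   1 ]
  [ 0   13  -13   6 ]
  [ 0   -6    6  -3 ]
R2 -> 1/2·R2
  [ 1  2/3   -2    0 ]
  [ 0    1   -1  1/2 ]
  [ 0   13  -13    6 ]
  [ 0   -6    6   -3 ]
R3 -> R3 − 13·R2
  [ 1  2/3  -2     0 ]
  [ 0    1  -1   1/2 ]
  [ 0    0   0  -1/2 ]
  [ 0   -6   6    -3 ]
R4 -> R4 + 6·R2
  [ 1  2/3  -2     0 ]
  [ 0    1  -1   1/2 ]
  [ 0    0   0  -1/2 ]
  [ 0    0   0     0 ]
R3 -> -2·R3
  [ 1  2/3  -2    0 ]
  [ 0    1  -1  1/2 ]
  [ 0    0   0    1 ]
  [ 0    0   0    0 ]
R2 -> R2 − 1/2·R3
  [ 1  2/3  -2  0 ]
  [ 0    1  -1  0 ]
  [ 0    0   0  1 ]
  [ 0    0   0  0 ]
R1 -> R1 − 2/3·R2
  [ 1  0  -4/3  0 ]
  [ 0  1    -1  0 ]
  [ 0  0     0  1 ]
  [ 0  0     0  0 ]

[[1, 0, -4/3, 0], [0, 1, -1, 0], [0, 0, 0, 1], [0, 0, 0, 0]]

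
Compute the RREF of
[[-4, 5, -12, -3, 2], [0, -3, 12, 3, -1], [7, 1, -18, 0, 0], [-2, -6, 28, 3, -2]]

ρ1 ← -1/4·ρ1
ρ3 ← ρ3 − 7·ρ1
ρ4 ← ρ4 + 2·ρ1
ρ2 ← -1/3·ρ2
ρ3 ← ρ3 − 39/4·ρ2
ρ4 ← ρ4 + 17/2·ρ2
ρ3 ← 2/9·ρ3
ρ4 ← ρ4 + 4·ρ3
ρ4 ← 18·ρ4
ρ3 ← ρ3 − 1/18·ρ4
ρ2 ← ρ2 − 1/3·ρ4
ρ1 ← ρ1 + 1/2·ρ4
ρ2 ← ρ2 + ρ3
ρ1 ← ρ1 − 3/4·ρ3
ρ1 ← ρ1 + 5/4·ρ2

[[1, 0, -2, 0, 0], [0, 1, -4, 0, 0], [0, 0, 0, 1, 0], [0, 0, 0, 0, 1]]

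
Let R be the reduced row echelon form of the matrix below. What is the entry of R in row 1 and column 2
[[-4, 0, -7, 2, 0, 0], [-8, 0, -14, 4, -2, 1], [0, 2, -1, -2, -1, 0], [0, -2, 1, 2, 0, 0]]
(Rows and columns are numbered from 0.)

R1 -> -1/4·R1
  [  1   0  7/4  -1/2   0  0 ]
  [ -8   0  -14     4  -2  1 ]
  [  0   2   -1    -2  -1  0 ]
  [  0  -2    1     2   0  0 ]
R2 -> R2 + 8·R1
  [ 1   0  7/4  -1/2   0  0 ]
  [ 0   0    0     0  -2  1 ]
  [ 0   2   -1    -2  -1  0 ]
  [ 0  -2    1     2   0  0 ]
R2 <-> R3
  [ 1   0  7/4  -1/2   0  0 ]
  [ 0   2   -1    -2  -1  0 ]
  [ 0   0    0     0  -2  1 ]
  [ 0  -2    1     2   0  0 ]
R2 -> 1/2·R2
  [ 1   0   7/4  -1/2     0  0 ]
  [ 0   1  -1/2    -1  -1/2  0 ]
  [ 0   0     0     0    -2  1 ]
  [ 0  -2     1     2     0  0 ]
R4 -> R4 + 2·R2
  [ 1  0   7/4  -1/2     0  0 ]
  [ 0  1  -1/2    -1  -1/2  0 ]
  [ 0  0     0     0    -2  1 ]
  [ 0  0     0     0    -1  0 ]
R3 -> -1/2·R3
  [ 1  0   7/4  -1/2     0     0 ]
  [ 0  1  -1/2    -1  -1/2     0 ]
  [ 0  0     0     0     1  -1/2 ]
  [ 0  0     0     0    -1     0 ]
R4 -> R4 + R3
  [ 1  0   7/4  -1/2     0     0 ]
  [ 0  1  -1/2    -1  -1/2     0 ]
  [ 0  0     0     0     1  -1/2 ]
  [ 0  0     0     0     0  -1/2 ]
R4 -> -2·R4
  [ 1  0   7/4  -1/2     0     0 ]
  [ 0  1  -1/2    -1  -1/2     0 ]
  [ 0  0     0     0     1  -1/2 ]
  [ 0  0     0     0     0     1 ]
R3 -> R3 + 1/2·R4
  [ 1  0   7/4  -1/2     0  0 ]
  [ 0  1  -1/2    -1  -1/2  0 ]
  [ 0  0     0     0     1  0 ]
  [ 0  0     0     0     0  1 ]
R2 -> R2 + 1/2·R3
  [ 1  0   7/4  -1/2  0  0 ]
  [ 0  1  -1/2    -1  0  0 ]
  [ 0  0     0     0  1  0 ]
  [ 0  0     0     0  0  1 ]

-1/2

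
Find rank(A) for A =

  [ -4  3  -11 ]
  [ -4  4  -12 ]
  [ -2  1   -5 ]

rank = 2

R1 ← -1/4·R1
  [  1  -3/4  11/4 ]
  [ -4     4   -12 ]
  [ -2     1    -5 ]
R2 ← R2 + 4·R1
  [  1  -3/4  11/4 ]
  [  0     1    -1 ]
  [ -2     1    -5 ]
R3 ← R3 + 2·R1
  [ 1  -3/4  11/4 ]
  [ 0     1    -1 ]
  [ 0  -1/2   1/2 ]
R3 ← R3 + 1/2·R2
  [ 1  -3/4  11/4 ]
  [ 0     1    -1 ]
  [ 0     0     0 ]
R1 ← R1 + 3/4·R2
  [ 1  0   2 ]
  [ 0  1  -1 ]
  [ 0  0   0 ]
The reduced form has 2 nonzero rows.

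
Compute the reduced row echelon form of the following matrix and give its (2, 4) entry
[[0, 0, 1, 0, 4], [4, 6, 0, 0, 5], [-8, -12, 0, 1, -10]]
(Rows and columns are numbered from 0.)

R1 ↔ R2
  [  4    6  0  0    5 ]
  [  0    0  1  0    4 ]
  [ -8  -12  0  1  -10 ]
R1 -> 1/4·R1
  [  1  3/2  0  0  5/4 ]
  [  0    0  1  0    4 ]
  [ -8  -12  0  1  -10 ]
R3 -> R3 + 8·R1
  [ 1  3/2  0  0  5/4 ]
  [ 0    0  1  0    4 ]
  [ 0    0  0  1    0 ]

0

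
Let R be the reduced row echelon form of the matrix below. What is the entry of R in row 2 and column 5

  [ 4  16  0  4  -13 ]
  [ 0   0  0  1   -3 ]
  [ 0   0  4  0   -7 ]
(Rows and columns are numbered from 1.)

R1 → 1/4·R1
R2 <=> R3
R2 → 1/4·R2
R1 → R1 − R3

-7/4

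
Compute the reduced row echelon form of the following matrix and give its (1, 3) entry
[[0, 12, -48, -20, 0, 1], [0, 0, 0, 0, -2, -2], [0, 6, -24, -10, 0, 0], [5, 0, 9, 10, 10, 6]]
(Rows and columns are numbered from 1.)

9/5

R1 <=> R4
  [ 5   0    9   10  10   6 ]
  [ 0   0    0    0  -2  -2 ]
  [ 0   6  -24  -10   0   0 ]
  [ 0  12  -48  -20   0   1 ]
R1 ← 1/5·R1
  [ 1   0  9/5    2   2  6/5 ]
  [ 0   0    0    0  -2   -2 ]
  [ 0   6  -24  -10   0    0 ]
  [ 0  12  -48  -20   0    1 ]
R2 <=> R3
  [ 1   0  9/5    2   2  6/5 ]
  [ 0   6  -24  -10   0    0 ]
  [ 0   0    0    0  -2   -2 ]
  [ 0  12  -48  -20   0    1 ]
R2 ← 1/6·R2
  [ 1   0  9/5     2   2  6/5 ]
  [ 0   1   -4  -5/3   0    0 ]
  [ 0   0    0     0  -2   -2 ]
  [ 0  12  -48   -20   0    1 ]
R4 ← R4 − 12·R2
  [ 1  0  9/5     2   2  6/5 ]
  [ 0  1   -4  -5/3   0    0 ]
  [ 0  0    0     0  -2   -2 ]
  [ 0  0    0     0   0    1 ]
R3 ← -1/2·R3
  [ 1  0  9/5     2  2  6/5 ]
  [ 0  1   -4  -5/3  0    0 ]
  [ 0  0    0     0  1    1 ]
  [ 0  0    0     0  0    1 ]
R3 ← R3 − R4
  [ 1  0  9/5     2  2  6/5 ]
  [ 0  1   -4  -5/3  0    0 ]
  [ 0  0    0     0  1    0 ]
  [ 0  0    0     0  0    1 ]
R1 ← R1 − 6/5·R4
  [ 1  0  9/5     2  2  0 ]
  [ 0  1   -4  -5/3  0  0 ]
  [ 0  0    0     0  1  0 ]
  [ 0  0    0     0  0  1 ]
R1 ← R1 − 2·R3
  [ 1  0  9/5     2  0  0 ]
  [ 0  1   -4  -5/3  0  0 ]
  [ 0  0    0     0  1  0 ]
  [ 0  0    0     0  0  1 ]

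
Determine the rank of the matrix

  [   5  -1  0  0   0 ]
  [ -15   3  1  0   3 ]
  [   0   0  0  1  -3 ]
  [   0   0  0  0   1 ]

R1 := 1/5·R1
R2 := R2 + 15·R1
R3 := R3 + 3·R4
R2 := R2 − 3·R4
The reduced form has 4 nonzero rows.

rank = 4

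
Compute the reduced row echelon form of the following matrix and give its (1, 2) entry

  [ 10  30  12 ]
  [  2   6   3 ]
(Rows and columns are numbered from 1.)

3

r1 → 1/10·r1
  [ 1  3  6/5 ]
  [ 2  6    3 ]
r2 → r2 − 2·r1
  [ 1  3  6/5 ]
  [ 0  0  3/5 ]
r2 → 5/3·r2
  [ 1  3  6/5 ]
  [ 0  0    1 ]
r1 → r1 − 6/5·r2
  [ 1  3  0 ]
  [ 0  0  1 ]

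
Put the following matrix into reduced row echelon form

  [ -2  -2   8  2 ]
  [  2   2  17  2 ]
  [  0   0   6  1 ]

[[1, 1, 0, 0], [0, 0, 1, 0], [0, 0, 0, 1]]

R1 -> -1/2·R1
R2 -> R2 − 2·R1
R2 -> 1/25·R2
R3 -> R3 − 6·R2
R3 -> 25·R3
R2 -> R2 − 4/25·R3
R1 -> R1 + R3
R1 -> R1 + 4·R2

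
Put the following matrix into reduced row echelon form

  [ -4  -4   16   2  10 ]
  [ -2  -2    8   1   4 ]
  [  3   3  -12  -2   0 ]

Multiply R1 by -1/4.
  [  1   1   -4  -1/2  -5/2 ]
  [ -2  -2    8     1     4 ]
  [  3   3  -12    -2     0 ]
Add 2 times R1 to R2.
  [ 1  1   -4  -1/2  -5/2 ]
  [ 0  0    0     0    -1 ]
  [ 3  3  -12    -2     0 ]
Subtract 3 times R1 from R3.
  [ 1  1  -4  -1/2  -5/2 ]
  [ 0  0   0     0    -1 ]
  [ 0  0   0  -1/2  15/2 ]
Swap R2 and R3.
  [ 1  1  -4  -1/2  -5/2 ]
  [ 0  0   0  -1/2  15/2 ]
  [ 0  0   0     0    -1 ]
Multiply R2 by -2.
  [ 1  1  -4  -1/2  -5/2 ]
  [ 0  0   0     1   -15 ]
  [ 0  0   0     0    -1 ]
Multiply R3 by -1.
  [ 1  1  -4  -1/2  -5/2 ]
  [ 0  0   0     1   -15 ]
  [ 0  0   0     0     1 ]
Add 15 times R3 to R2.
  [ 1  1  -4  -1/2  -5/2 ]
  [ 0  0   0     1     0 ]
  [ 0  0   0     0     1 ]
Add 5/2 times R3 to R1.
  [ 1  1  -4  -1/2  0 ]
  [ 0  0   0     1  0 ]
  [ 0  0   0     0  1 ]
Add 1/2 times R2 to R1.
  [ 1  1  -4  0  0 ]
  [ 0  0   0  1  0 ]
  [ 0  0   0  0  1 ]

[[1, 1, -4, 0, 0], [0, 0, 0, 1, 0], [0, 0, 0, 0, 1]]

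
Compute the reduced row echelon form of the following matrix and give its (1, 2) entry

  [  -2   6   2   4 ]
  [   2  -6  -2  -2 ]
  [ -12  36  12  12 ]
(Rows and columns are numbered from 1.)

ρ1 ← -1/2·ρ1
  [   1  -3  -1  -2 ]
  [   2  -6  -2  -2 ]
  [ -12  36  12  12 ]
ρ2 ← ρ2 − 2·ρ1
  [   1  -3  -1  -2 ]
  [   0   0   0   2 ]
  [ -12  36  12  12 ]
ρ3 ← ρ3 + 12·ρ1
  [ 1  -3  -1   -2 ]
  [ 0   0   0    2 ]
  [ 0   0   0  -12 ]
ρ2 ← 1/2·ρ2
  [ 1  -3  -1   -2 ]
  [ 0   0   0    1 ]
  [ 0   0   0  -12 ]
ρ3 ← ρ3 + 12·ρ2
  [ 1  -3  -1  -2 ]
  [ 0   0   0   1 ]
  [ 0   0   0   0 ]
ρ1 ← ρ1 + 2·ρ2
  [ 1  -3  -1  0 ]
  [ 0   0   0  1 ]
  [ 0   0   0  0 ]

-3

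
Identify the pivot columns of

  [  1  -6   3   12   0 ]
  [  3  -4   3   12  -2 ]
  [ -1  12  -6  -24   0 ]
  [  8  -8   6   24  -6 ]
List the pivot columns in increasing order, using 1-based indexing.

1, 2, 3, 5

Subtract 3 times R1 from R2.
  [  1  -6   3   12   0 ]
  [  0  14  -6  -24  -2 ]
  [ -1  12  -6  -24   0 ]
  [  8  -8   6   24  -6 ]
Add R1 to R3.
  [ 1  -6   3   12   0 ]
  [ 0  14  -6  -24  -2 ]
  [ 0   6  -3  -12   0 ]
  [ 8  -8   6   24  -6 ]
Subtract 8 times R1 from R4.
  [ 1  -6    3   12   0 ]
  [ 0  14   -6  -24  -2 ]
  [ 0   6   -3  -12   0 ]
  [ 0  40  -18  -72  -6 ]
Multiply R2 by 1/14.
  [ 1  -6     3     12     0 ]
  [ 0   1  -3/7  -12/7  -1/7 ]
  [ 0   6    -3    -12     0 ]
  [ 0  40   -18    -72    -6 ]
Subtract 6 times R2 from R3.
  [ 1  -6     3     12     0 ]
  [ 0   1  -3/7  -12/7  -1/7 ]
  [ 0   0  -3/7  -12/7   6/7 ]
  [ 0  40   -18    -72    -6 ]
Subtract 40 times R2 from R4.
  [ 1  -6     3     12     0 ]
  [ 0   1  -3/7  -12/7  -1/7 ]
  [ 0   0  -3/7  -12/7   6/7 ]
  [ 0   0  -6/7  -24/7  -2/7 ]
Multiply R3 by -7/3.
  [ 1  -6     3     12     0 ]
  [ 0   1  -3/7  -12/7  -1/7 ]
  [ 0   0     1      4    -2 ]
  [ 0   0  -6/7  -24/7  -2/7 ]
Add 6/7 times R3 to R4.
  [ 1  -6     3     12     0 ]
  [ 0   1  -3/7  -12/7  -1/7 ]
  [ 0   0     1      4    -2 ]
  [ 0   0     0      0    -2 ]
Multiply R4 by -1/2.
  [ 1  -6     3     12     0 ]
  [ 0   1  -3/7  -12/7  -1/7 ]
  [ 0   0     1      4    -2 ]
  [ 0   0     0      0     1 ]
Add 2 times R4 to R3.
  [ 1  -6     3     12     0 ]
  [ 0   1  -3/7  -12/7  -1/7 ]
  [ 0   0     1      4     0 ]
  [ 0   0     0      0     1 ]
Add 1/7 times R4 to R2.
  [ 1  -6     3     12  0 ]
  [ 0   1  -3/7  -12/7  0 ]
  [ 0   0     1      4  0 ]
  [ 0   0     0      0  1 ]
Add 3/7 times R3 to R2.
  [ 1  -6  3  12  0 ]
  [ 0   1  0   0  0 ]
  [ 0   0  1   4  0 ]
  [ 0   0  0   0  1 ]
Subtract 3 times R3 from R1.
  [ 1  -6  0  0  0 ]
  [ 0   1  0  0  0 ]
  [ 0   0  1  4  0 ]
  [ 0   0  0  0  1 ]
Add 6 times R2 to R1.
  [ 1  0  0  0  0 ]
  [ 0  1  0  0  0 ]
  [ 0  0  1  4  0 ]
  [ 0  0  0  0  1 ]
Pivot columns are the columns containing a leading 1.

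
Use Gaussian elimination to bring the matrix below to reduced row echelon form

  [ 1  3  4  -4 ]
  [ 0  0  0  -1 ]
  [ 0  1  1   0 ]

[[1, 0, 1, 0], [0, 1, 1, 0], [0, 0, 0, 1]]

ρ2 <=> ρ3
  [ 1  3  4  -4 ]
  [ 0  1  1   0 ]
  [ 0  0  0  -1 ]
ρ3 := -1·ρ3
  [ 1  3  4  -4 ]
  [ 0  1  1   0 ]
  [ 0  0  0   1 ]
ρ1 := ρ1 + 4·ρ3
  [ 1  3  4  0 ]
  [ 0  1  1  0 ]
  [ 0  0  0  1 ]
ρ1 := ρ1 − 3·ρ2
  [ 1  0  1  0 ]
  [ 0  1  1  0 ]
  [ 0  0  0  1 ]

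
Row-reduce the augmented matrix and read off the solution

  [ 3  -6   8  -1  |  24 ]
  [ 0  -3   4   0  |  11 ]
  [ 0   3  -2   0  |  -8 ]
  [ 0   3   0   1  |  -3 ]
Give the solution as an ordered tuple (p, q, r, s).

(4/3, -5/3, 3/2, 2)

ρ1 -> 1/3·ρ1
  [ 1  -2  8/3  -1/3  |   8 ]
  [ 0  -3    4     0  |  11 ]
  [ 0   3   -2     0  |  -8 ]
  [ 0   3    0     1  |  -3 ]
ρ2 -> -1/3·ρ2
  [ 1  -2   8/3  -1/3  |      8 ]
  [ 0   1  -4/3     0  |  -11/3 ]
  [ 0   3    -2     0  |     -8 ]
  [ 0   3     0     1  |     -3 ]
ρ3 -> ρ3 − 3·ρ2
  [ 1  -2   8/3  -1/3  |      8 ]
  [ 0   1  -4/3     0  |  -11/3 ]
  [ 0   0     2     0  |      3 ]
  [ 0   3     0     1  |     -3 ]
ρ4 -> ρ4 − 3·ρ2
  [ 1  -2   8/3  -1/3  |      8 ]
  [ 0   1  -4/3     0  |  -11/3 ]
  [ 0   0     2     0  |      3 ]
  [ 0   0     4     1  |      8 ]
ρ3 -> 1/2·ρ3
  [ 1  -2   8/3  -1/3  |      8 ]
  [ 0   1  -4/3     0  |  -11/3 ]
  [ 0   0     1     0  |    3/2 ]
  [ 0   0     4     1  |      8 ]
ρ4 -> ρ4 − 4·ρ3
  [ 1  -2   8/3  -1/3  |      8 ]
  [ 0   1  -4/3     0  |  -11/3 ]
  [ 0   0     1     0  |    3/2 ]
  [ 0   0     0     1  |      2 ]
ρ1 -> ρ1 + 1/3·ρ4
  [ 1  -2   8/3  0  |   26/3 ]
  [ 0   1  -4/3  0  |  -11/3 ]
  [ 0   0     1  0  |    3/2 ]
  [ 0   0     0  1  |      2 ]
ρ2 -> ρ2 + 4/3·ρ3
  [ 1  -2  8/3  0  |  26/3 ]
  [ 0   1    0  0  |  -5/3 ]
  [ 0   0    1  0  |   3/2 ]
  [ 0   0    0  1  |     2 ]
ρ1 -> ρ1 − 8/3·ρ3
  [ 1  -2  0  0  |  14/3 ]
  [ 0   1  0  0  |  -5/3 ]
  [ 0   0  1  0  |   3/2 ]
  [ 0   0  0  1  |     2 ]
ρ1 -> ρ1 + 2·ρ2
  [ 1  0  0  0  |   4/3 ]
  [ 0  1  0  0  |  -5/3 ]
  [ 0  0  1  0  |   3/2 ]
  [ 0  0  0  1  |     2 ]
Reading off the last column: p = 4/3, q = -5/3, r = 3/2, s = 2.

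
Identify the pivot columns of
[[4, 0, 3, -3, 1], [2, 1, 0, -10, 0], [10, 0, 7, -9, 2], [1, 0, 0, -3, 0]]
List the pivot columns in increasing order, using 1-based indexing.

Multiply R1 by 1/4.
Subtract 2 times R1 from R2.
Subtract 10 times R1 from R3.
Subtract R1 from R4.
Multiply R3 by -2.
Add 3/4 times R3 to R4.
Multiply R4 by 2.
Subtract R4 from R3.
Add 1/2 times R4 to R2.
Subtract 1/4 times R4 from R1.
Add 3/2 times R3 to R2.
Subtract 3/4 times R3 from R1.
Pivot columns are the columns containing a leading 1.

1, 2, 3, 5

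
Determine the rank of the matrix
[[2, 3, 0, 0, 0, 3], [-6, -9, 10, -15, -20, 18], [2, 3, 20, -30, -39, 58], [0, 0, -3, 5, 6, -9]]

Multiply R1 by 1/2.
  [  1  3/2   0    0    0  3/2 ]
  [ -6   -9  10  -15  -20   18 ]
  [  2    3  20  -30  -39   58 ]
  [  0    0  -3    5    6   -9 ]
Add 6 times R1 to R2.
  [ 1  3/2   0    0    0  3/2 ]
  [ 0    0  10  -15  -20   27 ]
  [ 2    3  20  -30  -39   58 ]
  [ 0    0  -3    5    6   -9 ]
Subtract 2 times R1 from R3.
  [ 1  3/2   0    0    0  3/2 ]
  [ 0    0  10  -15  -20   27 ]
  [ 0    0  20  -30  -39   55 ]
  [ 0    0  -3    5    6   -9 ]
Multiply R2 by 1/10.
  [ 1  3/2   0     0    0    3/2 ]
  [ 0    0   1  -3/2   -2  27/10 ]
  [ 0    0  20   -30  -39     55 ]
  [ 0    0  -3     5    6     -9 ]
Subtract 20 times R2 from R3.
  [ 1  3/2   0     0   0    3/2 ]
  [ 0    0   1  -3/2  -2  27/10 ]
  [ 0    0   0     0   1      1 ]
  [ 0    0  -3     5   6     -9 ]
Add 3 times R2 to R4.
  [ 1  3/2  0     0   0    3/2 ]
  [ 0    0  1  -3/2  -2  27/10 ]
  [ 0    0  0     0   1      1 ]
  [ 0    0  0   1/2   0  -9/10 ]
Swap R3 and R4.
  [ 1  3/2  0     0   0    3/2 ]
  [ 0    0  1  -3/2  -2  27/10 ]
  [ 0    0  0   1/2   0  -9/10 ]
  [ 0    0  0     0   1      1 ]
Multiply R3 by 2.
  [ 1  3/2  0     0   0    3/2 ]
  [ 0    0  1  -3/2  -2  27/10 ]
  [ 0    0  0     1   0   -9/5 ]
  [ 0    0  0     0   1      1 ]
Add 2 times R4 to R2.
  [ 1  3/2  0     0  0    3/2 ]
  [ 0    0  1  -3/2  0  47/10 ]
  [ 0    0  0     1  0   -9/5 ]
  [ 0    0  0     0  1      1 ]
Add 3/2 times R3 to R2.
  [ 1  3/2  0  0  0   3/2 ]
  [ 0    0  1  0  0     2 ]
  [ 0    0  0  1  0  -9/5 ]
  [ 0    0  0  0  1     1 ]
The reduced form has 4 nonzero rows.

rank = 4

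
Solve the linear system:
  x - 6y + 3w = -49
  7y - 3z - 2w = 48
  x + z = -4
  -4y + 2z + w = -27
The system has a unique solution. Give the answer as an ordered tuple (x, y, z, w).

Form the augmented matrix and row-reduce:
  [ 1  -6   0   3  |  -49 ]
  [ 0   7  -3  -2  |   48 ]
  [ 1   0   1   0  |   -4 ]
  [ 0  -4   2   1  |  -27 ]
ρ3 := ρ3 − ρ1
ρ2 := 1/7·ρ2
ρ3 := ρ3 − 6·ρ2
ρ4 := ρ4 + 4·ρ2
ρ3 := 7/25·ρ3
ρ4 := ρ4 − 2/7·ρ3
ρ4 := -25·ρ4
ρ3 := ρ3 + 9/25·ρ4
ρ2 := ρ2 + 2/7·ρ4
ρ1 := ρ1 − 3·ρ4
ρ2 := ρ2 + 3/7·ρ3
ρ1 := ρ1 + 6·ρ2
Reading off the last column: x = -4, y = 6, z = 0, w = -3.

(-4, 6, 0, -3)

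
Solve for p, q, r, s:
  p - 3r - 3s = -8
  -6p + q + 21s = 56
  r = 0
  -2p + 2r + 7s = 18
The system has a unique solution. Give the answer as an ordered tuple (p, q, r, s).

(-2, 2, 0, 2)

Form the augmented matrix and row-reduce:
  [  1  0  -3  -3  |  -8 ]
  [ -6  1   0  21  |  56 ]
  [  0  0   1   0  |   0 ]
  [ -2  0   2   7  |  18 ]
Add 6 times R1 to R2.
  [  1  0   -3  -3  |  -8 ]
  [  0  1  -18   3  |   8 ]
  [  0  0    1   0  |   0 ]
  [ -2  0    2   7  |  18 ]
Add 2 times R1 to R4.
  [ 1  0   -3  -3  |  -8 ]
  [ 0  1  -18   3  |   8 ]
  [ 0  0    1   0  |   0 ]
  [ 0  0   -4   1  |   2 ]
Add 4 times R3 to R4.
  [ 1  0   -3  -3  |  -8 ]
  [ 0  1  -18   3  |   8 ]
  [ 0  0    1   0  |   0 ]
  [ 0  0    0   1  |   2 ]
Subtract 3 times R4 from R2.
  [ 1  0   -3  -3  |  -8 ]
  [ 0  1  -18   0  |   2 ]
  [ 0  0    1   0  |   0 ]
  [ 0  0    0   1  |   2 ]
Add 3 times R4 to R1.
  [ 1  0   -3  0  |  -2 ]
  [ 0  1  -18  0  |   2 ]
  [ 0  0    1  0  |   0 ]
  [ 0  0    0  1  |   2 ]
Add 18 times R3 to R2.
  [ 1  0  -3  0  |  -2 ]
  [ 0  1   0  0  |   2 ]
  [ 0  0   1  0  |   0 ]
  [ 0  0   0  1  |   2 ]
Add 3 times R3 to R1.
  [ 1  0  0  0  |  -2 ]
  [ 0  1  0  0  |   2 ]
  [ 0  0  1  0  |   0 ]
  [ 0  0  0  1  |   2 ]
Reading off the last column: p = -2, q = 2, r = 0, s = 2.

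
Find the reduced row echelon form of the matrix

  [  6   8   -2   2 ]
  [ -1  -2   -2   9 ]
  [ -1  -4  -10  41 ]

R1 ← 1/6·R1
  [  1  4/3  -1/3  1/3 ]
  [ -1   -2    -2    9 ]
  [ -1   -4   -10   41 ]
R2 ← R2 + R1
  [  1   4/3  -1/3   1/3 ]
  [  0  -2/3  -7/3  28/3 ]
  [ -1    -4   -10    41 ]
R3 ← R3 + R1
  [ 1   4/3   -1/3    1/3 ]
  [ 0  -2/3   -7/3   28/3 ]
  [ 0  -8/3  -31/3  124/3 ]
R2 ← -3/2·R2
  [ 1   4/3   -1/3    1/3 ]
  [ 0     1    7/2    -14 ]
  [ 0  -8/3  -31/3  124/3 ]
R3 ← R3 + 8/3·R2
  [ 1  4/3  -1/3  1/3 ]
  [ 0    1   7/2  -14 ]
  [ 0    0    -1    4 ]
R3 ← -1·R3
  [ 1  4/3  -1/3  1/3 ]
  [ 0    1   7/2  -14 ]
  [ 0    0     1   -4 ]
R2 ← R2 − 7/2·R3
  [ 1  4/3  -1/3  1/3 ]
  [ 0    1     0    0 ]
  [ 0    0     1   -4 ]
R1 ← R1 + 1/3·R3
  [ 1  4/3  0  -1 ]
  [ 0    1  0   0 ]
  [ 0    0  1  -4 ]
R1 ← R1 − 4/3·R2
  [ 1  0  0  -1 ]
  [ 0  1  0   0 ]
  [ 0  0  1  -4 ]

[[1, 0, 0, -1], [0, 1, 0, 0], [0, 0, 1, -4]]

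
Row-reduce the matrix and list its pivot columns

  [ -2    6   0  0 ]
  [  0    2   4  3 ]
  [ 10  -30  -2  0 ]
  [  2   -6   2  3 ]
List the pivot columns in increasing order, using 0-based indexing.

R1 ← -1/2·R1
  [  1   -3   0  0 ]
  [  0    2   4  3 ]
  [ 10  -30  -2  0 ]
  [  2   -6   2  3 ]
R3 ← R3 − 10·R1
  [ 1  -3   0  0 ]
  [ 0   2   4  3 ]
  [ 0   0  -2  0 ]
  [ 2  -6   2  3 ]
R4 ← R4 − 2·R1
  [ 1  -3   0  0 ]
  [ 0   2   4  3 ]
  [ 0   0  -2  0 ]
  [ 0   0   2  3 ]
R2 ← 1/2·R2
  [ 1  -3   0    0 ]
  [ 0   1   2  3/2 ]
  [ 0   0  -2    0 ]
  [ 0   0   2    3 ]
R3 ← -1/2·R3
  [ 1  -3  0    0 ]
  [ 0   1  2  3/2 ]
  [ 0   0  1    0 ]
  [ 0   0  2    3 ]
R4 ← R4 − 2·R3
  [ 1  -3  0    0 ]
  [ 0   1  2  3/2 ]
  [ 0   0  1    0 ]
  [ 0   0  0    3 ]
R4 ← 1/3·R4
  [ 1  -3  0    0 ]
  [ 0   1  2  3/2 ]
  [ 0   0  1    0 ]
  [ 0   0  0    1 ]
R2 ← R2 − 3/2·R4
  [ 1  -3  0  0 ]
  [ 0   1  2  0 ]
  [ 0   0  1  0 ]
  [ 0   0  0  1 ]
R2 ← R2 − 2·R3
  [ 1  -3  0  0 ]
  [ 0   1  0  0 ]
  [ 0   0  1  0 ]
  [ 0   0  0  1 ]
R1 ← R1 + 3·R2
  [ 1  0  0  0 ]
  [ 0  1  0  0 ]
  [ 0  0  1  0 ]
  [ 0  0  0  1 ]
Pivot columns are the columns containing a leading 1.

0, 1, 2, 3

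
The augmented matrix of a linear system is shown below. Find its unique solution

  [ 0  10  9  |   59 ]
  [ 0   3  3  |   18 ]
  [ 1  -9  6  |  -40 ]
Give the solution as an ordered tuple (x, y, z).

(-1, 5, 1)

Swap r1 and r3.
Multiply r2 by 1/3.
Subtract 10 times r2 from r3.
Multiply r3 by -1.
Subtract r3 from r2.
Subtract 6 times r3 from r1.
Add 9 times r2 to r1.
Reading off the last column: x = -1, y = 5, z = 1.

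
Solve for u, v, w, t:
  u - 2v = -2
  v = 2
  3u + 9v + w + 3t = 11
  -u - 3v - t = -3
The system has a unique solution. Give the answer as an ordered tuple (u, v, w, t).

(2, 2, 2, -5)

Form the augmented matrix and row-reduce:
  [  1  -2  0   0  |  -2 ]
  [  0   1  0   0  |   2 ]
  [  3   9  1   3  |  11 ]
  [ -1  -3  0  -1  |  -3 ]
R3 := R3 − 3·R1
R4 := R4 + R1
R3 := R3 − 15·R2
R4 := R4 + 5·R2
R4 := -1·R4
R3 := R3 − 3·R4
R1 := R1 + 2·R2
Reading off the last column: u = 2, v = 2, w = 2, t = -5.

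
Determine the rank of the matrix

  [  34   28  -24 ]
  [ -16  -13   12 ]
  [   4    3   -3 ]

rank = 3

R1 -> 1/34·R1
  [   1  14/17  -12/17 ]
  [ -16    -13      12 ]
  [   4      3      -3 ]
R2 -> R2 + 16·R1
  [ 1  14/17  -12/17 ]
  [ 0   3/17   12/17 ]
  [ 4      3      -3 ]
R3 -> R3 − 4·R1
  [ 1  14/17  -12/17 ]
  [ 0   3/17   12/17 ]
  [ 0  -5/17   -3/17 ]
R2 -> 17/3·R2
  [ 1  14/17  -12/17 ]
  [ 0      1       4 ]
  [ 0  -5/17   -3/17 ]
R3 -> R3 + 5/17·R2
  [ 1  14/17  -12/17 ]
  [ 0      1       4 ]
  [ 0      0       1 ]
R2 -> R2 − 4·R3
  [ 1  14/17  -12/17 ]
  [ 0      1       0 ]
  [ 0      0       1 ]
R1 -> R1 + 12/17·R3
  [ 1  14/17  0 ]
  [ 0      1  0 ]
  [ 0      0  1 ]
R1 -> R1 − 14/17·R2
  [ 1  0  0 ]
  [ 0  1  0 ]
  [ 0  0  1 ]
The reduced form has 3 nonzero rows.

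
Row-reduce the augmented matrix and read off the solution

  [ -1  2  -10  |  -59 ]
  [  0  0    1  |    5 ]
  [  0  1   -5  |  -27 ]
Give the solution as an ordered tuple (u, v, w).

R1 := -1·R1
  [ 1  -2  10  |   59 ]
  [ 0   0   1  |    5 ]
  [ 0   1  -5  |  -27 ]
R2 <=> R3
  [ 1  -2  10  |   59 ]
  [ 0   1  -5  |  -27 ]
  [ 0   0   1  |    5 ]
R2 := R2 + 5·R3
  [ 1  -2  10  |  59 ]
  [ 0   1   0  |  -2 ]
  [ 0   0   1  |   5 ]
R1 := R1 − 10·R3
  [ 1  -2  0  |   9 ]
  [ 0   1  0  |  -2 ]
  [ 0   0  1  |   5 ]
R1 := R1 + 2·R2
  [ 1  0  0  |   5 ]
  [ 0  1  0  |  -2 ]
  [ 0  0  1  |   5 ]
Reading off the last column: u = 5, v = -2, w = 5.

(5, -2, 5)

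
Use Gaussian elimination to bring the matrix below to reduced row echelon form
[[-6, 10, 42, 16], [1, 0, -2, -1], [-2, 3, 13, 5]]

r1 := -1/6·r1
r2 := r2 − r1
r3 := r3 + 2·r1
r2 := 3/5·r2
r3 := r3 + 1/3·r2
r1 := r1 + 5/3·r2

[[1, 0, -2, -1], [0, 1, 3, 1], [0, 0, 0, 0]]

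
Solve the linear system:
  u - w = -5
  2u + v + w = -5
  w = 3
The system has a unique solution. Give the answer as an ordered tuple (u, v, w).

Form the augmented matrix and row-reduce:
  [ 1  0  -1  |  -5 ]
  [ 2  1   1  |  -5 ]
  [ 0  0   1  |   3 ]
ρ2 -> ρ2 − 2·ρ1
  [ 1  0  -1  |  -5 ]
  [ 0  1   3  |   5 ]
  [ 0  0   1  |   3 ]
ρ2 -> ρ2 − 3·ρ3
  [ 1  0  -1  |  -5 ]
  [ 0  1   0  |  -4 ]
  [ 0  0   1  |   3 ]
ρ1 -> ρ1 + ρ3
  [ 1  0  0  |  -2 ]
  [ 0  1  0  |  -4 ]
  [ 0  0  1  |   3 ]
Reading off the last column: u = -2, v = -4, w = 3.

(-2, -4, 3)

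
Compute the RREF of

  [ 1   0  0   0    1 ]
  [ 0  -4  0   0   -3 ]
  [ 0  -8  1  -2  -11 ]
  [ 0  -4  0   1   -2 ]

[[1, 0, 0, 0, 1], [0, 1, 0, 0, 3/4], [0, 0, 1, 0, -3], [0, 0, 0, 1, 1]]

Multiply R2 by -1/4.
  [ 1   0  0   0    1 ]
  [ 0   1  0   0  3/4 ]
  [ 0  -8  1  -2  -11 ]
  [ 0  -4  0   1   -2 ]
Add 8 times R2 to R3.
  [ 1   0  0   0    1 ]
  [ 0   1  0   0  3/4 ]
  [ 0   0  1  -2   -5 ]
  [ 0  -4  0   1   -2 ]
Add 4 times R2 to R4.
  [ 1  0  0   0    1 ]
  [ 0  1  0   0  3/4 ]
  [ 0  0  1  -2   -5 ]
  [ 0  0  0   1    1 ]
Add 2 times R4 to R3.
  [ 1  0  0  0    1 ]
  [ 0  1  0  0  3/4 ]
  [ 0  0  1  0   -3 ]
  [ 0  0  0  1    1 ]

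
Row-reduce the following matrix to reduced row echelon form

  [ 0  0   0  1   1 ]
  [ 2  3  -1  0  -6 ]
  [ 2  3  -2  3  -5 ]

[[1, 3/2, 0, 0, -2], [0, 0, 1, 0, 2], [0, 0, 0, 1, 1]]

Swap ρ1 and ρ2.
  [ 2  3  -1  0  -6 ]
  [ 0  0   0  1   1 ]
  [ 2  3  -2  3  -5 ]
Multiply ρ1 by 1/2.
  [ 1  3/2  -1/2  0  -3 ]
  [ 0    0     0  1   1 ]
  [ 2    3    -2  3  -5 ]
Subtract 2 times ρ1 from ρ3.
  [ 1  3/2  -1/2  0  -3 ]
  [ 0    0     0  1   1 ]
  [ 0    0    -1  3   1 ]
Swap ρ2 and ρ3.
  [ 1  3/2  -1/2  0  -3 ]
  [ 0    0    -1  3   1 ]
  [ 0    0     0  1   1 ]
Multiply ρ2 by -1.
  [ 1  3/2  -1/2   0  -3 ]
  [ 0    0     1  -3  -1 ]
  [ 0    0     0   1   1 ]
Add 3 times ρ3 to ρ2.
  [ 1  3/2  -1/2  0  -3 ]
  [ 0    0     1  0   2 ]
  [ 0    0     0  1   1 ]
Add 1/2 times ρ2 to ρ1.
  [ 1  3/2  0  0  -2 ]
  [ 0    0  1  0   2 ]
  [ 0    0  0  1   1 ]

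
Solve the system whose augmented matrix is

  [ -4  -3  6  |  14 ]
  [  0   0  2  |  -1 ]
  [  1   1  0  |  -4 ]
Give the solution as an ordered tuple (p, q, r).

(-5, 1, -1/2)

R1 -> -1/4·R1
  [ 1  3/4  -3/2  |  -7/2 ]
  [ 0    0     2  |    -1 ]
  [ 1    1     0  |    -4 ]
R3 -> R3 − R1
  [ 1  3/4  -3/2  |  -7/2 ]
  [ 0    0     2  |    -1 ]
  [ 0  1/4   3/2  |  -1/2 ]
R2 ↔ R3
  [ 1  3/4  -3/2  |  -7/2 ]
  [ 0  1/4   3/2  |  -1/2 ]
  [ 0    0     2  |    -1 ]
R2 -> 4·R2
  [ 1  3/4  -3/2  |  -7/2 ]
  [ 0    1     6  |    -2 ]
  [ 0    0     2  |    -1 ]
R3 -> 1/2·R3
  [ 1  3/4  -3/2  |  -7/2 ]
  [ 0    1     6  |    -2 ]
  [ 0    0     1  |  -1/2 ]
R2 -> R2 − 6·R3
  [ 1  3/4  -3/2  |  -7/2 ]
  [ 0    1     0  |     1 ]
  [ 0    0     1  |  -1/2 ]
R1 -> R1 + 3/2·R3
  [ 1  3/4  0  |  -17/4 ]
  [ 0    1  0  |      1 ]
  [ 0    0  1  |   -1/2 ]
R1 -> R1 − 3/4·R2
  [ 1  0  0  |    -5 ]
  [ 0  1  0  |     1 ]
  [ 0  0  1  |  -1/2 ]
Reading off the last column: p = -5, q = 1, r = -1/2.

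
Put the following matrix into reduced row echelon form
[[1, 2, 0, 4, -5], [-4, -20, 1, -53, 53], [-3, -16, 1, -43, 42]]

ρ2 ← ρ2 + 4·ρ1
  [  1    2  0    4  -5 ]
  [  0  -12  1  -37  33 ]
  [ -3  -16  1  -43  42 ]
ρ3 ← ρ3 + 3·ρ1
  [ 1    2  0    4  -5 ]
  [ 0  -12  1  -37  33 ]
  [ 0  -10  1  -31  27 ]
ρ2 ← -1/12·ρ2
  [ 1    2      0      4     -5 ]
  [ 0    1  -1/12  37/12  -11/4 ]
  [ 0  -10      1    -31     27 ]
ρ3 ← ρ3 + 10·ρ2
  [ 1  2      0      4     -5 ]
  [ 0  1  -1/12  37/12  -11/4 ]
  [ 0  0    1/6   -1/6   -1/2 ]
ρ3 ← 6·ρ3
  [ 1  2      0      4     -5 ]
  [ 0  1  -1/12  37/12  -11/4 ]
  [ 0  0      1     -1     -3 ]
ρ2 ← ρ2 + 1/12·ρ3
  [ 1  2  0   4  -5 ]
  [ 0  1  0   3  -3 ]
  [ 0  0  1  -1  -3 ]
ρ1 ← ρ1 − 2·ρ2
  [ 1  0  0  -2   1 ]
  [ 0  1  0   3  -3 ]
  [ 0  0  1  -1  -3 ]

[[1, 0, 0, -2, 1], [0, 1, 0, 3, -3], [0, 0, 1, -1, -3]]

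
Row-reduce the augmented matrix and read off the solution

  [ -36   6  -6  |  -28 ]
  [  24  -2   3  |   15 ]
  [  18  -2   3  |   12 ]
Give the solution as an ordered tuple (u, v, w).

(1/2, -2, -1/3)

R1 ← -1/36·R1
  [  1  -1/6  1/6  |  7/9 ]
  [ 24    -2    3  |   15 ]
  [ 18    -2    3  |   12 ]
R2 ← R2 − 24·R1
  [  1  -1/6  1/6  |    7/9 ]
  [  0     2   -1  |  -11/3 ]
  [ 18    -2    3  |     12 ]
R3 ← R3 − 18·R1
  [ 1  -1/6  1/6  |    7/9 ]
  [ 0     2   -1  |  -11/3 ]
  [ 0     1    0  |     -2 ]
R2 ← 1/2·R2
  [ 1  -1/6   1/6  |    7/9 ]
  [ 0     1  -1/2  |  -11/6 ]
  [ 0     1     0  |     -2 ]
R3 ← R3 − R2
  [ 1  -1/6   1/6  |    7/9 ]
  [ 0     1  -1/2  |  -11/6 ]
  [ 0     0   1/2  |   -1/6 ]
R3 ← 2·R3
  [ 1  -1/6   1/6  |    7/9 ]
  [ 0     1  -1/2  |  -11/6 ]
  [ 0     0     1  |   -1/3 ]
R2 ← R2 + 1/2·R3
  [ 1  -1/6  1/6  |   7/9 ]
  [ 0     1    0  |    -2 ]
  [ 0     0    1  |  -1/3 ]
R1 ← R1 − 1/6·R3
  [ 1  -1/6  0  |   5/6 ]
  [ 0     1  0  |    -2 ]
  [ 0     0  1  |  -1/3 ]
R1 ← R1 + 1/6·R2
  [ 1  0  0  |   1/2 ]
  [ 0  1  0  |    -2 ]
  [ 0  0  1  |  -1/3 ]
Reading off the last column: u = 1/2, v = -2, w = -1/3.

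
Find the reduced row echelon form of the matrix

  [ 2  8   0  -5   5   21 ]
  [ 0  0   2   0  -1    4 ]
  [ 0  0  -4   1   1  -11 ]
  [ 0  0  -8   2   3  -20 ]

R1 → 1/2·R1
  [ 1  4   0  -5/2  5/2  21/2 ]
  [ 0  0   2     0   -1     4 ]
  [ 0  0  -4     1    1   -11 ]
  [ 0  0  -8     2    3   -20 ]
R2 → 1/2·R2
  [ 1  4   0  -5/2   5/2  21/2 ]
  [ 0  0   1     0  -1/2     2 ]
  [ 0  0  -4     1     1   -11 ]
  [ 0  0  -8     2     3   -20 ]
R3 → R3 + 4·R2
  [ 1  4   0  -5/2   5/2  21/2 ]
  [ 0  0   1     0  -1/2     2 ]
  [ 0  0   0     1    -1    -3 ]
  [ 0  0  -8     2     3   -20 ]
R4 → R4 + 8·R2
  [ 1  4  0  -5/2   5/2  21/2 ]
  [ 0  0  1     0  -1/2     2 ]
  [ 0  0  0     1    -1    -3 ]
  [ 0  0  0     2    -1    -4 ]
R4 → R4 − 2·R3
  [ 1  4  0  -5/2   5/2  21/2 ]
  [ 0  0  1     0  -1/2     2 ]
  [ 0  0  0     1    -1    -3 ]
  [ 0  0  0     0     1     2 ]
R3 → R3 + R4
  [ 1  4  0  -5/2   5/2  21/2 ]
  [ 0  0  1     0  -1/2     2 ]
  [ 0  0  0     1     0    -1 ]
  [ 0  0  0     0     1     2 ]
R2 → R2 + 1/2·R4
  [ 1  4  0  -5/2  5/2  21/2 ]
  [ 0  0  1     0    0     3 ]
  [ 0  0  0     1    0    -1 ]
  [ 0  0  0     0    1     2 ]
R1 → R1 − 5/2·R4
  [ 1  4  0  -5/2  0  11/2 ]
  [ 0  0  1     0  0     3 ]
  [ 0  0  0     1  0    -1 ]
  [ 0  0  0     0  1     2 ]
R1 → R1 + 5/2·R3
  [ 1  4  0  0  0   3 ]
  [ 0  0  1  0  0   3 ]
  [ 0  0  0  1  0  -1 ]
  [ 0  0  0  0  1   2 ]

[[1, 4, 0, 0, 0, 3], [0, 0, 1, 0, 0, 3], [0, 0, 0, 1, 0, -1], [0, 0, 0, 0, 1, 2]]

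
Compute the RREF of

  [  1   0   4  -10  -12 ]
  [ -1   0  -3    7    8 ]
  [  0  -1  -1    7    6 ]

ρ2 → ρ2 + ρ1
  [ 1   0   4  -10  -12 ]
  [ 0   0   1   -3   -4 ]
  [ 0  -1  -1    7    6 ]
ρ2 <=> ρ3
  [ 1   0   4  -10  -12 ]
  [ 0  -1  -1    7    6 ]
  [ 0   0   1   -3   -4 ]
ρ2 → -1·ρ2
  [ 1  0  4  -10  -12 ]
  [ 0  1  1   -7   -6 ]
  [ 0  0  1   -3   -4 ]
ρ2 → ρ2 − ρ3
  [ 1  0  4  -10  -12 ]
  [ 0  1  0   -4   -2 ]
  [ 0  0  1   -3   -4 ]
ρ1 → ρ1 − 4·ρ3
  [ 1  0  0   2   4 ]
  [ 0  1  0  -4  -2 ]
  [ 0  0  1  -3  -4 ]

[[1, 0, 0, 2, 4], [0, 1, 0, -4, -2], [0, 0, 1, -3, -4]]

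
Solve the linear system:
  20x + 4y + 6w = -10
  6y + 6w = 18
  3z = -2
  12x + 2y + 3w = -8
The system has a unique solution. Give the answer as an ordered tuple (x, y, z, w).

Form the augmented matrix and row-reduce:
  [ 20  4  0  6  |  -10 ]
  [  0  6  0  6  |   18 ]
  [  0  0  3  0  |   -2 ]
  [ 12  2  0  3  |   -8 ]
r1 → 1/20·r1
  [  1  1/5  0  3/10  |  -1/2 ]
  [  0    6  0     6  |    18 ]
  [  0    0  3     0  |    -2 ]
  [ 12    2  0     3  |    -8 ]
r4 → r4 − 12·r1
  [ 1   1/5  0  3/10  |  -1/2 ]
  [ 0     6  0     6  |    18 ]
  [ 0     0  3     0  |    -2 ]
  [ 0  -2/5  0  -3/5  |    -2 ]
r2 → 1/6·r2
  [ 1   1/5  0  3/10  |  -1/2 ]
  [ 0     1  0     1  |     3 ]
  [ 0     0  3     0  |    -2 ]
  [ 0  -2/5  0  -3/5  |    -2 ]
r4 → r4 + 2/5·r2
  [ 1  1/5  0  3/10  |  -1/2 ]
  [ 0    1  0     1  |     3 ]
  [ 0    0  3     0  |    -2 ]
  [ 0    0  0  -1/5  |  -4/5 ]
r3 → 1/3·r3
  [ 1  1/5  0  3/10  |  -1/2 ]
  [ 0    1  0     1  |     3 ]
  [ 0    0  1     0  |  -2/3 ]
  [ 0    0  0  -1/5  |  -4/5 ]
r4 → -5·r4
  [ 1  1/5  0  3/10  |  -1/2 ]
  [ 0    1  0     1  |     3 ]
  [ 0    0  1     0  |  -2/3 ]
  [ 0    0  0     1  |     4 ]
r2 → r2 − r4
  [ 1  1/5  0  3/10  |  -1/2 ]
  [ 0    1  0     0  |    -1 ]
  [ 0    0  1     0  |  -2/3 ]
  [ 0    0  0     1  |     4 ]
r1 → r1 − 3/10·r4
  [ 1  1/5  0  0  |  -17/10 ]
  [ 0    1  0  0  |      -1 ]
  [ 0    0  1  0  |    -2/3 ]
  [ 0    0  0  1  |       4 ]
r1 → r1 − 1/5·r2
  [ 1  0  0  0  |  -3/2 ]
  [ 0  1  0  0  |    -1 ]
  [ 0  0  1  0  |  -2/3 ]
  [ 0  0  0  1  |     4 ]
Reading off the last column: x = -3/2, y = -1, z = -2/3, w = 4.

(-3/2, -1, -2/3, 4)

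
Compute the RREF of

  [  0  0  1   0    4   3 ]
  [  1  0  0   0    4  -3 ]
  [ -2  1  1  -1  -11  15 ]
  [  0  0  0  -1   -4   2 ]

[[1, 0, 0, 0, 4, -3], [0, 1, 0, 0, -3, 4], [0, 0, 1, 0, 4, 3], [0, 0, 0, 1, 4, -2]]

ρ1 <-> ρ2
  [  1  0  0   0    4  -3 ]
  [  0  0  1   0    4   3 ]
  [ -2  1  1  -1  -11  15 ]
  [  0  0  0  -1   -4   2 ]
ρ3 ← ρ3 + 2·ρ1
  [ 1  0  0   0   4  -3 ]
  [ 0  0  1   0   4   3 ]
  [ 0  1  1  -1  -3   9 ]
  [ 0  0  0  -1  -4   2 ]
ρ2 <-> ρ3
  [ 1  0  0   0   4  -3 ]
  [ 0  1  1  -1  -3   9 ]
  [ 0  0  1   0   4   3 ]
  [ 0  0  0  -1  -4   2 ]
ρ4 ← -1·ρ4
  [ 1  0  0   0   4  -3 ]
  [ 0  1  1  -1  -3   9 ]
  [ 0  0  1   0   4   3 ]
  [ 0  0  0   1   4  -2 ]
ρ2 ← ρ2 + ρ4
  [ 1  0  0  0  4  -3 ]
  [ 0  1  1  0  1   7 ]
  [ 0  0  1  0  4   3 ]
  [ 0  0  0  1  4  -2 ]
ρ2 ← ρ2 − ρ3
  [ 1  0  0  0   4  -3 ]
  [ 0  1  0  0  -3   4 ]
  [ 0  0  1  0   4   3 ]
  [ 0  0  0  1   4  -2 ]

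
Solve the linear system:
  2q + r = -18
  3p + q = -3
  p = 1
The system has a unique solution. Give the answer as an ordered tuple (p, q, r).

(1, -6, -6)

Form the augmented matrix and row-reduce:
  [ 0  2  1  |  -18 ]
  [ 3  1  0  |   -3 ]
  [ 1  0  0  |    1 ]
Swap R1 and R2.
Multiply R1 by 1/3.
Subtract R1 from R3.
Multiply R2 by 1/2.
Add 1/3 times R2 to R3.
Multiply R3 by 6.
Subtract 1/2 times R3 from R2.
Subtract 1/3 times R2 from R1.
Reading off the last column: p = 1, q = -6, r = -6.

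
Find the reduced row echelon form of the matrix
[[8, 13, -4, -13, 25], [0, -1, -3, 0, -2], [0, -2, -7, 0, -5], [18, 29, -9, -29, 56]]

r1 -> 1/8·r1
r4 -> r4 − 18·r1
r2 -> -1·r2
r3 -> r3 + 2·r2
r4 -> r4 + 1/4·r2
r3 -> -1·r3
r4 -> r4 − 3/4·r3
r4 -> 4·r4
r1 -> r1 + 13/8·r4
r2 -> r2 − 3·r3
r1 -> r1 + 1/2·r3
r1 -> r1 − 13/8·r2

[[1, 0, 0, 0, 2], [0, 1, 0, 0, -1], [0, 0, 1, 0, 1], [0, 0, 0, 1, -2]]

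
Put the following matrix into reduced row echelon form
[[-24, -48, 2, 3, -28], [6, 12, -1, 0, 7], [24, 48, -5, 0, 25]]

[[1, 2, 0, 0, 5/3], [0, 0, 1, 0, 3], [0, 0, 0, 1, 2]]

R1 → -1/24·R1
  [  1   2  -1/12  -1/8  7/6 ]
  [  6  12     -1     0    7 ]
  [ 24  48     -5     0   25 ]
R2 → R2 − 6·R1
  [  1   2  -1/12  -1/8  7/6 ]
  [  0   0   -1/2   3/4    0 ]
  [ 24  48     -5     0   25 ]
R3 → R3 − 24·R1
  [ 1  2  -1/12  -1/8  7/6 ]
  [ 0  0   -1/2   3/4    0 ]
  [ 0  0     -3     3   -3 ]
R2 → -2·R2
  [ 1  2  -1/12  -1/8  7/6 ]
  [ 0  0      1  -3/2    0 ]
  [ 0  0     -3     3   -3 ]
R3 → R3 + 3·R2
  [ 1  2  -1/12  -1/8  7/6 ]
  [ 0  0      1  -3/2    0 ]
  [ 0  0      0  -3/2   -3 ]
R3 → -2/3·R3
  [ 1  2  -1/12  -1/8  7/6 ]
  [ 0  0      1  -3/2    0 ]
  [ 0  0      0     1    2 ]
R2 → R2 + 3/2·R3
  [ 1  2  -1/12  -1/8  7/6 ]
  [ 0  0      1     0    3 ]
  [ 0  0      0     1    2 ]
R1 → R1 + 1/8·R3
  [ 1  2  -1/12  0  17/12 ]
  [ 0  0      1  0      3 ]
  [ 0  0      0  1      2 ]
R1 → R1 + 1/12·R2
  [ 1  2  0  0  5/3 ]
  [ 0  0  1  0    3 ]
  [ 0  0  0  1    2 ]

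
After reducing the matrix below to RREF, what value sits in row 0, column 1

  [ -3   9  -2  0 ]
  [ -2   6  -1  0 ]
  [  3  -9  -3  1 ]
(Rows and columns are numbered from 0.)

R1 ← -1/3·R1
  [  1  -3  2/3  0 ]
  [ -2   6   -1  0 ]
  [  3  -9   -3  1 ]
R2 ← R2 + 2·R1
  [ 1  -3  2/3  0 ]
  [ 0   0  1/3  0 ]
  [ 3  -9   -3  1 ]
R3 ← R3 − 3·R1
  [ 1  -3  2/3  0 ]
  [ 0   0  1/3  0 ]
  [ 0   0   -5  1 ]
R2 ← 3·R2
  [ 1  -3  2/3  0 ]
  [ 0   0    1  0 ]
  [ 0   0   -5  1 ]
R3 ← R3 + 5·R2
  [ 1  -3  2/3  0 ]
  [ 0   0    1  0 ]
  [ 0   0    0  1 ]
R1 ← R1 − 2/3·R2
  [ 1  -3  0  0 ]
  [ 0   0  1  0 ]
  [ 0   0  0  1 ]

-3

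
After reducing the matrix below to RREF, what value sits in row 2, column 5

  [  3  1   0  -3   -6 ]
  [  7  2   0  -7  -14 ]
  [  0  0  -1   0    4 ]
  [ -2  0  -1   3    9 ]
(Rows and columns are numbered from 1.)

0

R1 → 1/3·R1
  [  1  1/3   0  -1   -2 ]
  [  7    2   0  -7  -14 ]
  [  0    0  -1   0    4 ]
  [ -2    0  -1   3    9 ]
R2 → R2 − 7·R1
  [  1   1/3   0  -1  -2 ]
  [  0  -1/3   0   0   0 ]
  [  0     0  -1   0   4 ]
  [ -2     0  -1   3   9 ]
R4 → R4 + 2·R1
  [ 1   1/3   0  -1  -2 ]
  [ 0  -1/3   0   0   0 ]
  [ 0     0  -1   0   4 ]
  [ 0   2/3  -1   1   5 ]
R2 → -3·R2
  [ 1  1/3   0  -1  -2 ]
  [ 0    1   0   0   0 ]
  [ 0    0  -1   0   4 ]
  [ 0  2/3  -1   1   5 ]
R4 → R4 − 2/3·R2
  [ 1  1/3   0  -1  -2 ]
  [ 0    1   0   0   0 ]
  [ 0    0  -1   0   4 ]
  [ 0    0  -1   1   5 ]
R3 → -1·R3
  [ 1  1/3   0  -1  -2 ]
  [ 0    1   0   0   0 ]
  [ 0    0   1   0  -4 ]
  [ 0    0  -1   1   5 ]
R4 → R4 + R3
  [ 1  1/3  0  -1  -2 ]
  [ 0    1  0   0   0 ]
  [ 0    0  1   0  -4 ]
  [ 0    0  0   1   1 ]
R1 → R1 + R4
  [ 1  1/3  0  0  -1 ]
  [ 0    1  0  0   0 ]
  [ 0    0  1  0  -4 ]
  [ 0    0  0  1   1 ]
R1 → R1 − 1/3·R2
  [ 1  0  0  0  -1 ]
  [ 0  1  0  0   0 ]
  [ 0  0  1  0  -4 ]
  [ 0  0  0  1   1 ]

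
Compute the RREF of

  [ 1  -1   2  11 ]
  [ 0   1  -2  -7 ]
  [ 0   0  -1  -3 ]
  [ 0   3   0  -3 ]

r4 := r4 − 3·r2
  [ 1  -1   2  11 ]
  [ 0   1  -2  -7 ]
  [ 0   0  -1  -3 ]
  [ 0   0   6  18 ]
r3 := -1·r3
  [ 1  -1   2  11 ]
  [ 0   1  -2  -7 ]
  [ 0   0   1   3 ]
  [ 0   0   6  18 ]
r4 := r4 − 6·r3
  [ 1  -1   2  11 ]
  [ 0   1  -2  -7 ]
  [ 0   0   1   3 ]
  [ 0   0   0   0 ]
r2 := r2 + 2·r3
  [ 1  -1  2  11 ]
  [ 0   1  0  -1 ]
  [ 0   0  1   3 ]
  [ 0   0  0   0 ]
r1 := r1 − 2·r3
  [ 1  -1  0   5 ]
  [ 0   1  0  -1 ]
  [ 0   0  1   3 ]
  [ 0   0  0   0 ]
r1 := r1 + r2
  [ 1  0  0   4 ]
  [ 0  1  0  -1 ]
  [ 0  0  1   3 ]
  [ 0  0  0   0 ]

[[1, 0, 0, 4], [0, 1, 0, -1], [0, 0, 1, 3], [0, 0, 0, 0]]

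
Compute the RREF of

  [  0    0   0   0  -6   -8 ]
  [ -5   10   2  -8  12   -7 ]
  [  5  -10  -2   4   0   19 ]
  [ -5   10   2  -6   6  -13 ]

[[1, -2, -2/5, 0, 0, 3], [0, 0, 0, 1, 0, 1], [0, 0, 0, 0, 1, 4/3], [0, 0, 0, 0, 0, 0]]

Swap ρ1 and ρ2.
Multiply ρ1 by -1/5.
Subtract 5 times ρ1 from ρ3.
Add 5 times ρ1 to ρ4.
Swap ρ2 and ρ3.
Multiply ρ2 by -1/4.
Subtract 2 times ρ2 from ρ4.
Multiply ρ3 by -1/6.
Add 3 times ρ3 to ρ2.
Add 12/5 times ρ3 to ρ1.
Subtract 8/5 times ρ2 from ρ1.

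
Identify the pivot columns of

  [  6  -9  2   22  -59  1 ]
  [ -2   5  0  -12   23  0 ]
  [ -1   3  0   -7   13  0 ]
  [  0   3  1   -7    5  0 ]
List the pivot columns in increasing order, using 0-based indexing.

Multiply ρ1 by 1/6.
  [  1  -3/2  1/3  11/3  -59/6  1/6 ]
  [ -2     5    0   -12     23    0 ]
  [ -1     3    0    -7     13    0 ]
  [  0     3    1    -7      5    0 ]
Add 2 times ρ1 to ρ2.
  [  1  -3/2  1/3   11/3  -59/6  1/6 ]
  [  0     2  2/3  -14/3   10/3  1/3 ]
  [ -1     3    0     -7     13    0 ]
  [  0     3    1     -7      5    0 ]
Add ρ1 to ρ3.
  [ 1  -3/2  1/3   11/3  -59/6  1/6 ]
  [ 0     2  2/3  -14/3   10/3  1/3 ]
  [ 0   3/2  1/3  -10/3   19/6  1/6 ]
  [ 0     3    1     -7      5    0 ]
Multiply ρ2 by 1/2.
  [ 1  -3/2  1/3   11/3  -59/6  1/6 ]
  [ 0     1  1/3   -7/3    5/3  1/6 ]
  [ 0   3/2  1/3  -10/3   19/6  1/6 ]
  [ 0     3    1     -7      5    0 ]
Subtract 3/2 times ρ2 from ρ3.
  [ 1  -3/2   1/3  11/3  -59/6    1/6 ]
  [ 0     1   1/3  -7/3    5/3    1/6 ]
  [ 0     0  -1/6   1/6    2/3  -1/12 ]
  [ 0     3     1    -7      5      0 ]
Subtract 3 times ρ2 from ρ4.
  [ 1  -3/2   1/3  11/3  -59/6    1/6 ]
  [ 0     1   1/3  -7/3    5/3    1/6 ]
  [ 0     0  -1/6   1/6    2/3  -1/12 ]
  [ 0     0     0     0      0   -1/2 ]
Multiply ρ3 by -6.
  [ 1  -3/2  1/3  11/3  -59/6   1/6 ]
  [ 0     1  1/3  -7/3    5/3   1/6 ]
  [ 0     0    1    -1     -4   1/2 ]
  [ 0     0    0     0      0  -1/2 ]
Multiply ρ4 by -2.
  [ 1  -3/2  1/3  11/3  -59/6  1/6 ]
  [ 0     1  1/3  -7/3    5/3  1/6 ]
  [ 0     0    1    -1     -4  1/2 ]
  [ 0     0    0     0      0    1 ]
Subtract 1/2 times ρ4 from ρ3.
  [ 1  -3/2  1/3  11/3  -59/6  1/6 ]
  [ 0     1  1/3  -7/3    5/3  1/6 ]
  [ 0     0    1    -1     -4    0 ]
  [ 0     0    0     0      0    1 ]
Subtract 1/6 times ρ4 from ρ2.
  [ 1  -3/2  1/3  11/3  -59/6  1/6 ]
  [ 0     1  1/3  -7/3    5/3    0 ]
  [ 0     0    1    -1     -4    0 ]
  [ 0     0    0     0      0    1 ]
Subtract 1/6 times ρ4 from ρ1.
  [ 1  -3/2  1/3  11/3  -59/6  0 ]
  [ 0     1  1/3  -7/3    5/3  0 ]
  [ 0     0    1    -1     -4  0 ]
  [ 0     0    0     0      0  1 ]
Subtract 1/3 times ρ3 from ρ2.
  [ 1  -3/2  1/3  11/3  -59/6  0 ]
  [ 0     1    0    -2      3  0 ]
  [ 0     0    1    -1     -4  0 ]
  [ 0     0    0     0      0  1 ]
Subtract 1/3 times ρ3 from ρ1.
  [ 1  -3/2  0   4  -17/2  0 ]
  [ 0     1  0  -2      3  0 ]
  [ 0     0  1  -1     -4  0 ]
  [ 0     0  0   0      0  1 ]
Add 3/2 times ρ2 to ρ1.
  [ 1  0  0   1  -4  0 ]
  [ 0  1  0  -2   3  0 ]
  [ 0  0  1  -1  -4  0 ]
  [ 0  0  0   0   0  1 ]
Pivot columns are the columns containing a leading 1.

0, 1, 2, 5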